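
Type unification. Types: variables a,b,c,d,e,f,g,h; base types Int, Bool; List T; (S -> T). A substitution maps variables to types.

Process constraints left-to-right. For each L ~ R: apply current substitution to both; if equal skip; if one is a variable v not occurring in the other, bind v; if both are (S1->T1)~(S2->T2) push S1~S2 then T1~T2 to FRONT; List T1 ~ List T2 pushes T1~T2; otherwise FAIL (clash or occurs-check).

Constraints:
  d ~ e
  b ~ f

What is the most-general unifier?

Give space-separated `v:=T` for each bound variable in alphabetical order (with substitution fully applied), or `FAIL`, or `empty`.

Answer: b:=f d:=e

Derivation:
step 1: unify d ~ e  [subst: {-} | 1 pending]
  bind d := e
step 2: unify b ~ f  [subst: {d:=e} | 0 pending]
  bind b := f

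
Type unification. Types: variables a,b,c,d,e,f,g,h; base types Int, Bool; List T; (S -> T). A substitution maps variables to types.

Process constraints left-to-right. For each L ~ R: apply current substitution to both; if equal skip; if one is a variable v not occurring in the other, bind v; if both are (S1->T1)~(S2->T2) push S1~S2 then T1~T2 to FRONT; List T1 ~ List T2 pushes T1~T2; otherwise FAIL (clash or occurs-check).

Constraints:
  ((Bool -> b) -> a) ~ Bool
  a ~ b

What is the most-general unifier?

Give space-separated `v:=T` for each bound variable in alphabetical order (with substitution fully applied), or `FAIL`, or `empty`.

step 1: unify ((Bool -> b) -> a) ~ Bool  [subst: {-} | 1 pending]
  clash: ((Bool -> b) -> a) vs Bool

Answer: FAIL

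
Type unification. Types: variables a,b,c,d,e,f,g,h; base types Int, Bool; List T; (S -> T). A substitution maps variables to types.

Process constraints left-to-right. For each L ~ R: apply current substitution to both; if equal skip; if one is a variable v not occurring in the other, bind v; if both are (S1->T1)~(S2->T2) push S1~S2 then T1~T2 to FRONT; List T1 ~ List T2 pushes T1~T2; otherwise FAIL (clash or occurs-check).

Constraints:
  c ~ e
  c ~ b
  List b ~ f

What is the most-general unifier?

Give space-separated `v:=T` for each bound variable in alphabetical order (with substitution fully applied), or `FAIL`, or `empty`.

step 1: unify c ~ e  [subst: {-} | 2 pending]
  bind c := e
step 2: unify e ~ b  [subst: {c:=e} | 1 pending]
  bind e := b
step 3: unify List b ~ f  [subst: {c:=e, e:=b} | 0 pending]
  bind f := List b

Answer: c:=b e:=b f:=List b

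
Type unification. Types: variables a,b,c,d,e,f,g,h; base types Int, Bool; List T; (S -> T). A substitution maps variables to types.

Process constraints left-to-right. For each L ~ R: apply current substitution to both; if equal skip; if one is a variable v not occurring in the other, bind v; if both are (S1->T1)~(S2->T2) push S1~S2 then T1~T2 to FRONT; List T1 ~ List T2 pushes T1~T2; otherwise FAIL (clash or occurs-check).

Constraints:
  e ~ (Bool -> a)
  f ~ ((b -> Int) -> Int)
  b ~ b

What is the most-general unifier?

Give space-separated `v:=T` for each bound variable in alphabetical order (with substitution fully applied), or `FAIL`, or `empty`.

step 1: unify e ~ (Bool -> a)  [subst: {-} | 2 pending]
  bind e := (Bool -> a)
step 2: unify f ~ ((b -> Int) -> Int)  [subst: {e:=(Bool -> a)} | 1 pending]
  bind f := ((b -> Int) -> Int)
step 3: unify b ~ b  [subst: {e:=(Bool -> a), f:=((b -> Int) -> Int)} | 0 pending]
  -> identical, skip

Answer: e:=(Bool -> a) f:=((b -> Int) -> Int)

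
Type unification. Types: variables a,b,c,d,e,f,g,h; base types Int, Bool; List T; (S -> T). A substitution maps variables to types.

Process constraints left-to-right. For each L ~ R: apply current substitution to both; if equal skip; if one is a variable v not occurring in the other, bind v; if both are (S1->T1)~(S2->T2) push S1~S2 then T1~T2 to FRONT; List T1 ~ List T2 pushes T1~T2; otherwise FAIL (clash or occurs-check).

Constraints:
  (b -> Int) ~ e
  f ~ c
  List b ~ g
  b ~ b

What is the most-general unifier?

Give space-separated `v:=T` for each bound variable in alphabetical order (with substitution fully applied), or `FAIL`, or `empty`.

step 1: unify (b -> Int) ~ e  [subst: {-} | 3 pending]
  bind e := (b -> Int)
step 2: unify f ~ c  [subst: {e:=(b -> Int)} | 2 pending]
  bind f := c
step 3: unify List b ~ g  [subst: {e:=(b -> Int), f:=c} | 1 pending]
  bind g := List b
step 4: unify b ~ b  [subst: {e:=(b -> Int), f:=c, g:=List b} | 0 pending]
  -> identical, skip

Answer: e:=(b -> Int) f:=c g:=List b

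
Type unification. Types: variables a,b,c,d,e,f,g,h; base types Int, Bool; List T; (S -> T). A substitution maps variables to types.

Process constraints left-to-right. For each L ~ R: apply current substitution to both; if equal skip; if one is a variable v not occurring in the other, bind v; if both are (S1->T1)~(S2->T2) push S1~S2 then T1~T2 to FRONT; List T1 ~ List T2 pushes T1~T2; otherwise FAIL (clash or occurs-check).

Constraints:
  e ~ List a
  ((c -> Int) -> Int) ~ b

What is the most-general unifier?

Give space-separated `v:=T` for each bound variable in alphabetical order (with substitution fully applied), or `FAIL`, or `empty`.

Answer: b:=((c -> Int) -> Int) e:=List a

Derivation:
step 1: unify e ~ List a  [subst: {-} | 1 pending]
  bind e := List a
step 2: unify ((c -> Int) -> Int) ~ b  [subst: {e:=List a} | 0 pending]
  bind b := ((c -> Int) -> Int)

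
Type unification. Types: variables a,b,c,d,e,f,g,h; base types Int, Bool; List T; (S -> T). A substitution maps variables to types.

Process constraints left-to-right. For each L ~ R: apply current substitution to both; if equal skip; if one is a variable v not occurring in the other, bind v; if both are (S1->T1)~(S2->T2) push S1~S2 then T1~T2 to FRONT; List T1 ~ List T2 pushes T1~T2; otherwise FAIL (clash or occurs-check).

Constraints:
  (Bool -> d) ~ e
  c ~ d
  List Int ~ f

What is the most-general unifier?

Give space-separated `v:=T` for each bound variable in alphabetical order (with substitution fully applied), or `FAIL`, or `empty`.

step 1: unify (Bool -> d) ~ e  [subst: {-} | 2 pending]
  bind e := (Bool -> d)
step 2: unify c ~ d  [subst: {e:=(Bool -> d)} | 1 pending]
  bind c := d
step 3: unify List Int ~ f  [subst: {e:=(Bool -> d), c:=d} | 0 pending]
  bind f := List Int

Answer: c:=d e:=(Bool -> d) f:=List Int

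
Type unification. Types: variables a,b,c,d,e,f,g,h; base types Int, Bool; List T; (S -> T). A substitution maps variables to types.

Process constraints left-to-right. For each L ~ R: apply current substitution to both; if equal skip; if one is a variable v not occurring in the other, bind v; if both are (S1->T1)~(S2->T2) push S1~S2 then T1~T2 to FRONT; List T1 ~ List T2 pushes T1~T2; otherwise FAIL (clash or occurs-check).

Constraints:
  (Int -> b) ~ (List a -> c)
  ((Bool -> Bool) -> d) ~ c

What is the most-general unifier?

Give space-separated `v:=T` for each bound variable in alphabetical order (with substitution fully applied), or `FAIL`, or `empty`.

step 1: unify (Int -> b) ~ (List a -> c)  [subst: {-} | 1 pending]
  -> decompose arrow: push Int~List a, b~c
step 2: unify Int ~ List a  [subst: {-} | 2 pending]
  clash: Int vs List a

Answer: FAIL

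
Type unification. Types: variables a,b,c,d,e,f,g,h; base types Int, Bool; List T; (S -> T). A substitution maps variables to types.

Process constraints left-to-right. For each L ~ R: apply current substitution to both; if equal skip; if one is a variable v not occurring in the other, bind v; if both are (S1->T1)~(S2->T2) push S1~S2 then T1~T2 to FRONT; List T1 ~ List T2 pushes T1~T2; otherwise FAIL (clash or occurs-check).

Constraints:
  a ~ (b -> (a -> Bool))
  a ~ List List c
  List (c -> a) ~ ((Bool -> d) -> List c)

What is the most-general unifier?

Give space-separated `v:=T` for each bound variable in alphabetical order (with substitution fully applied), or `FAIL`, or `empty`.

Answer: FAIL

Derivation:
step 1: unify a ~ (b -> (a -> Bool))  [subst: {-} | 2 pending]
  occurs-check fail: a in (b -> (a -> Bool))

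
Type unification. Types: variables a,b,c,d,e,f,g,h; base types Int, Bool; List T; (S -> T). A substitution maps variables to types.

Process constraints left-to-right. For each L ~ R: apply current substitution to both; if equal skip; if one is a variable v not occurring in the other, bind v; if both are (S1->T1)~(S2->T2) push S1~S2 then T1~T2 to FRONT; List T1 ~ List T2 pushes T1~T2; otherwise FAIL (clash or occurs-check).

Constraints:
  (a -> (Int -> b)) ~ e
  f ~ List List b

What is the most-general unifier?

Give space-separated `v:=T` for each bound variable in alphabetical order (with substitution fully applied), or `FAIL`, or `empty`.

Answer: e:=(a -> (Int -> b)) f:=List List b

Derivation:
step 1: unify (a -> (Int -> b)) ~ e  [subst: {-} | 1 pending]
  bind e := (a -> (Int -> b))
step 2: unify f ~ List List b  [subst: {e:=(a -> (Int -> b))} | 0 pending]
  bind f := List List b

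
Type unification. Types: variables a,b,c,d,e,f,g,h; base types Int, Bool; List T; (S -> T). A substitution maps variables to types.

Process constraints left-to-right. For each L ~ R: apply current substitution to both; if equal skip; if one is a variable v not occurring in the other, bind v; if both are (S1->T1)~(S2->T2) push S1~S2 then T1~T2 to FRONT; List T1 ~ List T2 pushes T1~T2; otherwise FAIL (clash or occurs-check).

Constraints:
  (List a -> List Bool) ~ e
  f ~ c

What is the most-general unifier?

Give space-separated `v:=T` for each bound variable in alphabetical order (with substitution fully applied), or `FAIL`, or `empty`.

step 1: unify (List a -> List Bool) ~ e  [subst: {-} | 1 pending]
  bind e := (List a -> List Bool)
step 2: unify f ~ c  [subst: {e:=(List a -> List Bool)} | 0 pending]
  bind f := c

Answer: e:=(List a -> List Bool) f:=c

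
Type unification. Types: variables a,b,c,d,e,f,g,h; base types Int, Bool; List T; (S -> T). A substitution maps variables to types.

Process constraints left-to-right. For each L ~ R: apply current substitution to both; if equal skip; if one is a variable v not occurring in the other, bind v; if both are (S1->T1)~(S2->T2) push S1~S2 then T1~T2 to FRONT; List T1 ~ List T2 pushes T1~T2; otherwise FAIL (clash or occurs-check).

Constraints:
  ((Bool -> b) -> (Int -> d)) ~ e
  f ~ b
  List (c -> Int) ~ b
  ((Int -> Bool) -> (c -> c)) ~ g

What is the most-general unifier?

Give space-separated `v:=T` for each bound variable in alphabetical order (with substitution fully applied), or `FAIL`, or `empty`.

Answer: b:=List (c -> Int) e:=((Bool -> List (c -> Int)) -> (Int -> d)) f:=List (c -> Int) g:=((Int -> Bool) -> (c -> c))

Derivation:
step 1: unify ((Bool -> b) -> (Int -> d)) ~ e  [subst: {-} | 3 pending]
  bind e := ((Bool -> b) -> (Int -> d))
step 2: unify f ~ b  [subst: {e:=((Bool -> b) -> (Int -> d))} | 2 pending]
  bind f := b
step 3: unify List (c -> Int) ~ b  [subst: {e:=((Bool -> b) -> (Int -> d)), f:=b} | 1 pending]
  bind b := List (c -> Int)
step 4: unify ((Int -> Bool) -> (c -> c)) ~ g  [subst: {e:=((Bool -> b) -> (Int -> d)), f:=b, b:=List (c -> Int)} | 0 pending]
  bind g := ((Int -> Bool) -> (c -> c))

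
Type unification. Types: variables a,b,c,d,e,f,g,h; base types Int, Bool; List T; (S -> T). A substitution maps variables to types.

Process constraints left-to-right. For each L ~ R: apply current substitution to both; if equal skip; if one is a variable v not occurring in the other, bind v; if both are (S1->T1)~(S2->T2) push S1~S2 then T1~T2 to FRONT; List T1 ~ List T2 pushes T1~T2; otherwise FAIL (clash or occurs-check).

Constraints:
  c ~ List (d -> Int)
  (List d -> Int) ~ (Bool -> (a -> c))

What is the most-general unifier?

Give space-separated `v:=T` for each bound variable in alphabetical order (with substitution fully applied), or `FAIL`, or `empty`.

step 1: unify c ~ List (d -> Int)  [subst: {-} | 1 pending]
  bind c := List (d -> Int)
step 2: unify (List d -> Int) ~ (Bool -> (a -> List (d -> Int)))  [subst: {c:=List (d -> Int)} | 0 pending]
  -> decompose arrow: push List d~Bool, Int~(a -> List (d -> Int))
step 3: unify List d ~ Bool  [subst: {c:=List (d -> Int)} | 1 pending]
  clash: List d vs Bool

Answer: FAIL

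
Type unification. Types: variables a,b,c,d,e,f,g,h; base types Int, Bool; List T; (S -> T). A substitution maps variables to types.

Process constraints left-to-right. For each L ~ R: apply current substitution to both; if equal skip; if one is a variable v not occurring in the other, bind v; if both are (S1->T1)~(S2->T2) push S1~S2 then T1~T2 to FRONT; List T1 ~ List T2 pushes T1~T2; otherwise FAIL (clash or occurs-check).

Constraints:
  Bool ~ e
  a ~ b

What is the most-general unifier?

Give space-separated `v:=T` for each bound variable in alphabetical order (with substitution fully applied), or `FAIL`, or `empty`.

Answer: a:=b e:=Bool

Derivation:
step 1: unify Bool ~ e  [subst: {-} | 1 pending]
  bind e := Bool
step 2: unify a ~ b  [subst: {e:=Bool} | 0 pending]
  bind a := b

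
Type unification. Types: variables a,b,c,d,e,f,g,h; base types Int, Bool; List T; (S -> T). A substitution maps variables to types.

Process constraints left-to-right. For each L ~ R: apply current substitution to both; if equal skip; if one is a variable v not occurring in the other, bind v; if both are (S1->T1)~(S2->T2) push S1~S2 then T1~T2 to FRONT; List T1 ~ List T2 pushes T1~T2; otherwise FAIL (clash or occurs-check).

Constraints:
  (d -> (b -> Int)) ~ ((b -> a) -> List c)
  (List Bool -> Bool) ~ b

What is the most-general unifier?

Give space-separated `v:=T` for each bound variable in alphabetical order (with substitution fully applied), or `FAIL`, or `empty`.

step 1: unify (d -> (b -> Int)) ~ ((b -> a) -> List c)  [subst: {-} | 1 pending]
  -> decompose arrow: push d~(b -> a), (b -> Int)~List c
step 2: unify d ~ (b -> a)  [subst: {-} | 2 pending]
  bind d := (b -> a)
step 3: unify (b -> Int) ~ List c  [subst: {d:=(b -> a)} | 1 pending]
  clash: (b -> Int) vs List c

Answer: FAIL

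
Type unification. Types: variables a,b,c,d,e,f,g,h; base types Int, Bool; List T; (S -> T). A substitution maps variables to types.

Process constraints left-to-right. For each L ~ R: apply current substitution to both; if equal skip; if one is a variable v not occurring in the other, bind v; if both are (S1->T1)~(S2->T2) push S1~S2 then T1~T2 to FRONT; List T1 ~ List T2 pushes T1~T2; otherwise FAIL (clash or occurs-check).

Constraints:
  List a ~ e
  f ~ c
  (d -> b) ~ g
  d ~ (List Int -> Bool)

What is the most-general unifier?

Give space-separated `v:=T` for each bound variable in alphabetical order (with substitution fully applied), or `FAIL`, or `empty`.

step 1: unify List a ~ e  [subst: {-} | 3 pending]
  bind e := List a
step 2: unify f ~ c  [subst: {e:=List a} | 2 pending]
  bind f := c
step 3: unify (d -> b) ~ g  [subst: {e:=List a, f:=c} | 1 pending]
  bind g := (d -> b)
step 4: unify d ~ (List Int -> Bool)  [subst: {e:=List a, f:=c, g:=(d -> b)} | 0 pending]
  bind d := (List Int -> Bool)

Answer: d:=(List Int -> Bool) e:=List a f:=c g:=((List Int -> Bool) -> b)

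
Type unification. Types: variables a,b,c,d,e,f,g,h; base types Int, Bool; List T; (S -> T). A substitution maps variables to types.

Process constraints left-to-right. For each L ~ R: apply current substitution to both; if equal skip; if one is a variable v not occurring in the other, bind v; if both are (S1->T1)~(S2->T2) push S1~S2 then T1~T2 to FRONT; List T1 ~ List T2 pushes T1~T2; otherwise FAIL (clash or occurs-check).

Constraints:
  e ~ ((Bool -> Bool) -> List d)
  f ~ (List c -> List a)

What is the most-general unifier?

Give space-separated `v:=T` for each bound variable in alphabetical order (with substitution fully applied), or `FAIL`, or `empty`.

Answer: e:=((Bool -> Bool) -> List d) f:=(List c -> List a)

Derivation:
step 1: unify e ~ ((Bool -> Bool) -> List d)  [subst: {-} | 1 pending]
  bind e := ((Bool -> Bool) -> List d)
step 2: unify f ~ (List c -> List a)  [subst: {e:=((Bool -> Bool) -> List d)} | 0 pending]
  bind f := (List c -> List a)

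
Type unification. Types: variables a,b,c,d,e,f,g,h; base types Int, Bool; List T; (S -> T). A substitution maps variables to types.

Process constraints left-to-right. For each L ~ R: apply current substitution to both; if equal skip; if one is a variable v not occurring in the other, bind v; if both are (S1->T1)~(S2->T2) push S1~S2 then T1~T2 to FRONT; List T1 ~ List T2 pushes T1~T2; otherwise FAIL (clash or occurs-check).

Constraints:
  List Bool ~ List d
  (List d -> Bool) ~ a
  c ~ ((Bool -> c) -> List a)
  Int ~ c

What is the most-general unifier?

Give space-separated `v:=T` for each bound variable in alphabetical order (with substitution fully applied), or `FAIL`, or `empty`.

step 1: unify List Bool ~ List d  [subst: {-} | 3 pending]
  -> decompose List: push Bool~d
step 2: unify Bool ~ d  [subst: {-} | 3 pending]
  bind d := Bool
step 3: unify (List Bool -> Bool) ~ a  [subst: {d:=Bool} | 2 pending]
  bind a := (List Bool -> Bool)
step 4: unify c ~ ((Bool -> c) -> List (List Bool -> Bool))  [subst: {d:=Bool, a:=(List Bool -> Bool)} | 1 pending]
  occurs-check fail: c in ((Bool -> c) -> List (List Bool -> Bool))

Answer: FAIL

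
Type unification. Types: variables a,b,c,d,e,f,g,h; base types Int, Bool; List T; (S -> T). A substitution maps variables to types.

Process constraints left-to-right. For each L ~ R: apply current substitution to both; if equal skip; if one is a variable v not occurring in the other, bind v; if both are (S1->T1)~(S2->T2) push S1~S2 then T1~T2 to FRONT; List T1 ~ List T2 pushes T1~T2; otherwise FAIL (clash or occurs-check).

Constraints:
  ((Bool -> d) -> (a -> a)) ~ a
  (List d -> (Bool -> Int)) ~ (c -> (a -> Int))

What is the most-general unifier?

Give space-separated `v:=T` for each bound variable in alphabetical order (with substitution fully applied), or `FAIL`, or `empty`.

Answer: FAIL

Derivation:
step 1: unify ((Bool -> d) -> (a -> a)) ~ a  [subst: {-} | 1 pending]
  occurs-check fail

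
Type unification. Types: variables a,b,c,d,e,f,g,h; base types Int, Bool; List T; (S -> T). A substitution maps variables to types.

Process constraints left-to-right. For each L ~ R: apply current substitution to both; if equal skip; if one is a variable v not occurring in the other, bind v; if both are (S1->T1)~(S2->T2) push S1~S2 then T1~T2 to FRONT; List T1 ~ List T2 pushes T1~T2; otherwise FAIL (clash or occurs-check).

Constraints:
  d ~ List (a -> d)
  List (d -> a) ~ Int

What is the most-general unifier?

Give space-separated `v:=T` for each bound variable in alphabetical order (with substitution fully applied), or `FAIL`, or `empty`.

Answer: FAIL

Derivation:
step 1: unify d ~ List (a -> d)  [subst: {-} | 1 pending]
  occurs-check fail: d in List (a -> d)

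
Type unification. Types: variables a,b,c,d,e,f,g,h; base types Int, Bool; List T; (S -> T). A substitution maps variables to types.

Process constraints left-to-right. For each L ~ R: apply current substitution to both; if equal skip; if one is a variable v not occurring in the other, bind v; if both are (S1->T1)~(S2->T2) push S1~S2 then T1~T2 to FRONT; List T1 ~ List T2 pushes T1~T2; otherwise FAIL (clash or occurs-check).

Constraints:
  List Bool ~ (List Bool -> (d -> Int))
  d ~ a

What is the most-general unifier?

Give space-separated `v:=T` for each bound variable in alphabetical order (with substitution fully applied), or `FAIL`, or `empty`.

Answer: FAIL

Derivation:
step 1: unify List Bool ~ (List Bool -> (d -> Int))  [subst: {-} | 1 pending]
  clash: List Bool vs (List Bool -> (d -> Int))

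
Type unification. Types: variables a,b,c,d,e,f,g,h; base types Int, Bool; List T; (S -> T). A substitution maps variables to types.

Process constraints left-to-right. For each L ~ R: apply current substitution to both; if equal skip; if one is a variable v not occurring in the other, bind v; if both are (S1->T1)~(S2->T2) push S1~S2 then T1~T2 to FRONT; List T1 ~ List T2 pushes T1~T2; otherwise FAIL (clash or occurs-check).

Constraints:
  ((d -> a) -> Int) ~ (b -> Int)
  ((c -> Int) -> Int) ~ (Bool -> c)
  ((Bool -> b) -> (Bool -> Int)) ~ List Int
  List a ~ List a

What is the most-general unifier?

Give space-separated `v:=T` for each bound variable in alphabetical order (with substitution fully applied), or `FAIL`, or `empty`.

Answer: FAIL

Derivation:
step 1: unify ((d -> a) -> Int) ~ (b -> Int)  [subst: {-} | 3 pending]
  -> decompose arrow: push (d -> a)~b, Int~Int
step 2: unify (d -> a) ~ b  [subst: {-} | 4 pending]
  bind b := (d -> a)
step 3: unify Int ~ Int  [subst: {b:=(d -> a)} | 3 pending]
  -> identical, skip
step 4: unify ((c -> Int) -> Int) ~ (Bool -> c)  [subst: {b:=(d -> a)} | 2 pending]
  -> decompose arrow: push (c -> Int)~Bool, Int~c
step 5: unify (c -> Int) ~ Bool  [subst: {b:=(d -> a)} | 3 pending]
  clash: (c -> Int) vs Bool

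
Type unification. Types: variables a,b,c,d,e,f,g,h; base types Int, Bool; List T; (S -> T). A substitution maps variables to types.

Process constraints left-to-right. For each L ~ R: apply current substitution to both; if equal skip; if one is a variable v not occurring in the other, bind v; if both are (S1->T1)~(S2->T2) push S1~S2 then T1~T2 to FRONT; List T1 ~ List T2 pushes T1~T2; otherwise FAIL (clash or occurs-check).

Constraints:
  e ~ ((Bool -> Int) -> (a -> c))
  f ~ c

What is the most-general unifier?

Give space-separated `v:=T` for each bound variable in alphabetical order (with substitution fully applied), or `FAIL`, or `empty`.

step 1: unify e ~ ((Bool -> Int) -> (a -> c))  [subst: {-} | 1 pending]
  bind e := ((Bool -> Int) -> (a -> c))
step 2: unify f ~ c  [subst: {e:=((Bool -> Int) -> (a -> c))} | 0 pending]
  bind f := c

Answer: e:=((Bool -> Int) -> (a -> c)) f:=c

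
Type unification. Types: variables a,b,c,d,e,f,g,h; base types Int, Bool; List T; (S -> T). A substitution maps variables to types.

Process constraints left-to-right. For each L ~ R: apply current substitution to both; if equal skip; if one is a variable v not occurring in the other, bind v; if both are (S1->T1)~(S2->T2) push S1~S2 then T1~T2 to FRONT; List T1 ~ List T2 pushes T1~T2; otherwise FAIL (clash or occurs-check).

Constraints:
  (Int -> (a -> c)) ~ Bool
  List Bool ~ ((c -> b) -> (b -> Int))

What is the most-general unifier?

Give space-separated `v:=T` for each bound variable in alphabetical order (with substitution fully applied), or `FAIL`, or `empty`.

step 1: unify (Int -> (a -> c)) ~ Bool  [subst: {-} | 1 pending]
  clash: (Int -> (a -> c)) vs Bool

Answer: FAIL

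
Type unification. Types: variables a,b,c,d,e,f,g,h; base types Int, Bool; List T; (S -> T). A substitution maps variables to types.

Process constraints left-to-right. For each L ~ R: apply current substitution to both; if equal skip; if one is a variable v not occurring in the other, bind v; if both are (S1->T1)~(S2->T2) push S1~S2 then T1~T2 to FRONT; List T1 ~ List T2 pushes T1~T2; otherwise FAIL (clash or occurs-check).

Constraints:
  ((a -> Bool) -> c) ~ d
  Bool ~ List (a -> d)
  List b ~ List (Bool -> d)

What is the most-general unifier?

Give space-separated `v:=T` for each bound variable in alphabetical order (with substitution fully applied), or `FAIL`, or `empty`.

Answer: FAIL

Derivation:
step 1: unify ((a -> Bool) -> c) ~ d  [subst: {-} | 2 pending]
  bind d := ((a -> Bool) -> c)
step 2: unify Bool ~ List (a -> ((a -> Bool) -> c))  [subst: {d:=((a -> Bool) -> c)} | 1 pending]
  clash: Bool vs List (a -> ((a -> Bool) -> c))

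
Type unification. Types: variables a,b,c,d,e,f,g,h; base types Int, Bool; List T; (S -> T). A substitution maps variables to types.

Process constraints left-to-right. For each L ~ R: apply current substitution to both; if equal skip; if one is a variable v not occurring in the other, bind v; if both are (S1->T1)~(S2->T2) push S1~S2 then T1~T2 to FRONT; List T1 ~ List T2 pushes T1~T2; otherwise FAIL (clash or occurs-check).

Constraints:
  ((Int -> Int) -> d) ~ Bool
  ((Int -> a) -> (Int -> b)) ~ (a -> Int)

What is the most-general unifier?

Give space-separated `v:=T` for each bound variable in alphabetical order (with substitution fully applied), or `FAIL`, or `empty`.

step 1: unify ((Int -> Int) -> d) ~ Bool  [subst: {-} | 1 pending]
  clash: ((Int -> Int) -> d) vs Bool

Answer: FAIL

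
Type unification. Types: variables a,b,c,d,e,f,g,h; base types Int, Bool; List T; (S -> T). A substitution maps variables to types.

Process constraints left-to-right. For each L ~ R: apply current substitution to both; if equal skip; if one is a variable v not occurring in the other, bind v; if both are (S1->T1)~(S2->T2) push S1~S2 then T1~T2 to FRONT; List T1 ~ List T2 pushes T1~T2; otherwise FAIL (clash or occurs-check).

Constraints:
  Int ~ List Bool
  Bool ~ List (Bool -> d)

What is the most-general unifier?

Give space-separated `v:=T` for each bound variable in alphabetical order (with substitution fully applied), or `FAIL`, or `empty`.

Answer: FAIL

Derivation:
step 1: unify Int ~ List Bool  [subst: {-} | 1 pending]
  clash: Int vs List Bool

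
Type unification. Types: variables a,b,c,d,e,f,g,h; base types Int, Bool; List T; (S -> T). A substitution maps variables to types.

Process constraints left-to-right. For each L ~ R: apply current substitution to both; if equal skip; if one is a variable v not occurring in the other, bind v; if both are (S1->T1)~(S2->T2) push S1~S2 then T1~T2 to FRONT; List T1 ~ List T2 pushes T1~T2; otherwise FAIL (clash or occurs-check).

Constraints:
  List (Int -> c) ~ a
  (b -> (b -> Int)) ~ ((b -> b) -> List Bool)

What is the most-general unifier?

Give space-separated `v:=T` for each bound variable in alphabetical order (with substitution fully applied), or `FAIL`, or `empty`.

Answer: FAIL

Derivation:
step 1: unify List (Int -> c) ~ a  [subst: {-} | 1 pending]
  bind a := List (Int -> c)
step 2: unify (b -> (b -> Int)) ~ ((b -> b) -> List Bool)  [subst: {a:=List (Int -> c)} | 0 pending]
  -> decompose arrow: push b~(b -> b), (b -> Int)~List Bool
step 3: unify b ~ (b -> b)  [subst: {a:=List (Int -> c)} | 1 pending]
  occurs-check fail: b in (b -> b)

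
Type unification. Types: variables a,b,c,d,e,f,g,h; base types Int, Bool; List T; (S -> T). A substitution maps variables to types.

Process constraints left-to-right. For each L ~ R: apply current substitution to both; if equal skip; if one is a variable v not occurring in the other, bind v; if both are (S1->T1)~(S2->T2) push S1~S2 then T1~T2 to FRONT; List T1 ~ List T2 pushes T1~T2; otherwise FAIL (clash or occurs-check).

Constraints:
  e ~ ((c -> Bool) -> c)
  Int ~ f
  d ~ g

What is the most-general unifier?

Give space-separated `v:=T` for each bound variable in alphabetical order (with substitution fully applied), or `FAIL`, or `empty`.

step 1: unify e ~ ((c -> Bool) -> c)  [subst: {-} | 2 pending]
  bind e := ((c -> Bool) -> c)
step 2: unify Int ~ f  [subst: {e:=((c -> Bool) -> c)} | 1 pending]
  bind f := Int
step 3: unify d ~ g  [subst: {e:=((c -> Bool) -> c), f:=Int} | 0 pending]
  bind d := g

Answer: d:=g e:=((c -> Bool) -> c) f:=Int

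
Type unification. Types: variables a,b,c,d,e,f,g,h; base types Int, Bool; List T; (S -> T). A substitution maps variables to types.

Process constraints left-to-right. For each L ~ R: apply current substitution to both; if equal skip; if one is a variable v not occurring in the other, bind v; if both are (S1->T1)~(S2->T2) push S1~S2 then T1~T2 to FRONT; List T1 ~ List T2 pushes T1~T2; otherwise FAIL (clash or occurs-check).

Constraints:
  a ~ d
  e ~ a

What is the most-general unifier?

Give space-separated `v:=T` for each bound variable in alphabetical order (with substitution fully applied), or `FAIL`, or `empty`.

step 1: unify a ~ d  [subst: {-} | 1 pending]
  bind a := d
step 2: unify e ~ d  [subst: {a:=d} | 0 pending]
  bind e := d

Answer: a:=d e:=d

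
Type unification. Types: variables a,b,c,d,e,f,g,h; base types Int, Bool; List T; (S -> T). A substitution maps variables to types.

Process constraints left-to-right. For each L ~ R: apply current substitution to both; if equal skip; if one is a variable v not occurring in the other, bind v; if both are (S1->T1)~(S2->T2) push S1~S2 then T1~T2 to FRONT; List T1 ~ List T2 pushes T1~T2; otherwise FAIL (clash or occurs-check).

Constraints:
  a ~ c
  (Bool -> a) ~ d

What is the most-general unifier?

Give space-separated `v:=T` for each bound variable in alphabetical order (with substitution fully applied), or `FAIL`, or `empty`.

Answer: a:=c d:=(Bool -> c)

Derivation:
step 1: unify a ~ c  [subst: {-} | 1 pending]
  bind a := c
step 2: unify (Bool -> c) ~ d  [subst: {a:=c} | 0 pending]
  bind d := (Bool -> c)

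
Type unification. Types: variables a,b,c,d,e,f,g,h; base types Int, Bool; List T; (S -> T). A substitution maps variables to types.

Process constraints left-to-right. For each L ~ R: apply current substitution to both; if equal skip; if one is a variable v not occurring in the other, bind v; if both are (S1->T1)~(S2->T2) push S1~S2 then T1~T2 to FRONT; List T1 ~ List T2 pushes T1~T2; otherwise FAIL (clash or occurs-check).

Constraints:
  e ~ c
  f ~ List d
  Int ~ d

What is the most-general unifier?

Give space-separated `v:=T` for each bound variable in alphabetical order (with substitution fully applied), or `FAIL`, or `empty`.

Answer: d:=Int e:=c f:=List Int

Derivation:
step 1: unify e ~ c  [subst: {-} | 2 pending]
  bind e := c
step 2: unify f ~ List d  [subst: {e:=c} | 1 pending]
  bind f := List d
step 3: unify Int ~ d  [subst: {e:=c, f:=List d} | 0 pending]
  bind d := Int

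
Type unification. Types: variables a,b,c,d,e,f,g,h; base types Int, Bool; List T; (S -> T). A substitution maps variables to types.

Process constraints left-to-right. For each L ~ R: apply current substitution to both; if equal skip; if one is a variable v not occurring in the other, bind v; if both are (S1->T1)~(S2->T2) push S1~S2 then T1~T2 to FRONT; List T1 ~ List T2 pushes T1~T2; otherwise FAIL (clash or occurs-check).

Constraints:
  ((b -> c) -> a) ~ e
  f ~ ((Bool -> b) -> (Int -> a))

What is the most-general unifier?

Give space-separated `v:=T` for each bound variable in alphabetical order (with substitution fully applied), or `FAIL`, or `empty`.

Answer: e:=((b -> c) -> a) f:=((Bool -> b) -> (Int -> a))

Derivation:
step 1: unify ((b -> c) -> a) ~ e  [subst: {-} | 1 pending]
  bind e := ((b -> c) -> a)
step 2: unify f ~ ((Bool -> b) -> (Int -> a))  [subst: {e:=((b -> c) -> a)} | 0 pending]
  bind f := ((Bool -> b) -> (Int -> a))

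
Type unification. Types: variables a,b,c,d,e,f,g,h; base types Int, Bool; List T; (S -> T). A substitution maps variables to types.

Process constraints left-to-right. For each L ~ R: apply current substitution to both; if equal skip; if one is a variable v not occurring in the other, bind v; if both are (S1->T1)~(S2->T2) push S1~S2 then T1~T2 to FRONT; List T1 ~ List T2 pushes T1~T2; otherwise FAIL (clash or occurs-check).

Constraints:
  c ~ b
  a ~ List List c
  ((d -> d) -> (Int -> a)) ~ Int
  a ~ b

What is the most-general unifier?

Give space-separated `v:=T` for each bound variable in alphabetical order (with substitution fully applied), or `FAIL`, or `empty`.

step 1: unify c ~ b  [subst: {-} | 3 pending]
  bind c := b
step 2: unify a ~ List List b  [subst: {c:=b} | 2 pending]
  bind a := List List b
step 3: unify ((d -> d) -> (Int -> List List b)) ~ Int  [subst: {c:=b, a:=List List b} | 1 pending]
  clash: ((d -> d) -> (Int -> List List b)) vs Int

Answer: FAIL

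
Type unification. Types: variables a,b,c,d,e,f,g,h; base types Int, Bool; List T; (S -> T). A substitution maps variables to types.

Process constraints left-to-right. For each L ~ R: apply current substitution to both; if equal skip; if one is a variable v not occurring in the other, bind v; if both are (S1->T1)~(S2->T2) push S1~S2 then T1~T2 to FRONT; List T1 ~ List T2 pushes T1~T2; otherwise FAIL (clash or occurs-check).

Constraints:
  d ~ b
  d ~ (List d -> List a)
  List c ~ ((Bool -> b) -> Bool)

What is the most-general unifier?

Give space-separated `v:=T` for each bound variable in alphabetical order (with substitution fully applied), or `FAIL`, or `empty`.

Answer: FAIL

Derivation:
step 1: unify d ~ b  [subst: {-} | 2 pending]
  bind d := b
step 2: unify b ~ (List b -> List a)  [subst: {d:=b} | 1 pending]
  occurs-check fail: b in (List b -> List a)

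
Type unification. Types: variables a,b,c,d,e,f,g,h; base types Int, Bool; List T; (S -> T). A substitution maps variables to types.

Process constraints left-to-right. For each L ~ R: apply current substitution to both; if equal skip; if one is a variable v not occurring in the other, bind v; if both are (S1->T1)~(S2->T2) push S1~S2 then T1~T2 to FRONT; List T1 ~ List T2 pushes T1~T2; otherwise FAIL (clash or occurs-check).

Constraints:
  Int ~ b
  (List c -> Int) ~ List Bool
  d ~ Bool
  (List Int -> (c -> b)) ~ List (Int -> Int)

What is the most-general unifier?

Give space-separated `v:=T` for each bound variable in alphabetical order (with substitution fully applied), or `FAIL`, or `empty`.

step 1: unify Int ~ b  [subst: {-} | 3 pending]
  bind b := Int
step 2: unify (List c -> Int) ~ List Bool  [subst: {b:=Int} | 2 pending]
  clash: (List c -> Int) vs List Bool

Answer: FAIL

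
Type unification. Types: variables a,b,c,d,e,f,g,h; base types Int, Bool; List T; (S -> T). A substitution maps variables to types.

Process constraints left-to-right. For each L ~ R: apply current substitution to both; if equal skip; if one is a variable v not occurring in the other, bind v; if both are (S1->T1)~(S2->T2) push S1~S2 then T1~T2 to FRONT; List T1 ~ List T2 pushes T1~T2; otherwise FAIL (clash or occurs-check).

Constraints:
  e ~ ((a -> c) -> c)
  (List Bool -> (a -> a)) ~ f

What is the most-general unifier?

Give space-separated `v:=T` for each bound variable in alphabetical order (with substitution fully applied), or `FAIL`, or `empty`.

Answer: e:=((a -> c) -> c) f:=(List Bool -> (a -> a))

Derivation:
step 1: unify e ~ ((a -> c) -> c)  [subst: {-} | 1 pending]
  bind e := ((a -> c) -> c)
step 2: unify (List Bool -> (a -> a)) ~ f  [subst: {e:=((a -> c) -> c)} | 0 pending]
  bind f := (List Bool -> (a -> a))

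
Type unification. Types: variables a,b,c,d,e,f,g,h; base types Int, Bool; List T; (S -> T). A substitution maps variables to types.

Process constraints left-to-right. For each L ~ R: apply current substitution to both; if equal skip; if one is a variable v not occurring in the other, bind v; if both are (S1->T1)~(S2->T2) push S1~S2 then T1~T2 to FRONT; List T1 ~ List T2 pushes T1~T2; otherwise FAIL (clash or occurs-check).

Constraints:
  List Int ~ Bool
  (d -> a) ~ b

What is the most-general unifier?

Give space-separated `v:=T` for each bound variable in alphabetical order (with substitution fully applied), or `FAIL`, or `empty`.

Answer: FAIL

Derivation:
step 1: unify List Int ~ Bool  [subst: {-} | 1 pending]
  clash: List Int vs Bool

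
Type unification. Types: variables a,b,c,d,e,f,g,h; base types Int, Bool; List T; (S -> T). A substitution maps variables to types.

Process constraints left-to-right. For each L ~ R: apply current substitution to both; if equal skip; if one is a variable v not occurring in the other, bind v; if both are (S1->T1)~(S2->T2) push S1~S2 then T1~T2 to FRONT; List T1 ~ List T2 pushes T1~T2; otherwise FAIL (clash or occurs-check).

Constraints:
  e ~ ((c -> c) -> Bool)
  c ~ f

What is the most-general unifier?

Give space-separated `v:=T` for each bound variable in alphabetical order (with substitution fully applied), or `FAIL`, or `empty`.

Answer: c:=f e:=((f -> f) -> Bool)

Derivation:
step 1: unify e ~ ((c -> c) -> Bool)  [subst: {-} | 1 pending]
  bind e := ((c -> c) -> Bool)
step 2: unify c ~ f  [subst: {e:=((c -> c) -> Bool)} | 0 pending]
  bind c := f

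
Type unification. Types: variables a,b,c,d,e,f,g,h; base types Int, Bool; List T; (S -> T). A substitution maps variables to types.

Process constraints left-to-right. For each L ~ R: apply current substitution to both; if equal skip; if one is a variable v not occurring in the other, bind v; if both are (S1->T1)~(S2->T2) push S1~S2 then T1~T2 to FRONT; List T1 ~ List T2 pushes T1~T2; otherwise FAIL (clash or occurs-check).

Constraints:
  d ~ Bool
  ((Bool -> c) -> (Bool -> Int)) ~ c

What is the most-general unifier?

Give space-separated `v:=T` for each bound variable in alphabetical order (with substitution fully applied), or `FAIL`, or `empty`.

Answer: FAIL

Derivation:
step 1: unify d ~ Bool  [subst: {-} | 1 pending]
  bind d := Bool
step 2: unify ((Bool -> c) -> (Bool -> Int)) ~ c  [subst: {d:=Bool} | 0 pending]
  occurs-check fail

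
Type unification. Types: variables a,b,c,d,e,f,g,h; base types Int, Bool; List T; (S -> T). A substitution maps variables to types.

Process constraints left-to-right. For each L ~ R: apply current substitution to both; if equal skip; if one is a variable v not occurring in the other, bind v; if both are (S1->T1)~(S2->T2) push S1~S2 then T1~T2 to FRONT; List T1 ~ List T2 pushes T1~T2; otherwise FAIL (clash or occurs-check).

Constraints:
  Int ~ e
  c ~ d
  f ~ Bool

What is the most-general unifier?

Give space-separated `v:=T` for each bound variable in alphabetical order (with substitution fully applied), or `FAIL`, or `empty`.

step 1: unify Int ~ e  [subst: {-} | 2 pending]
  bind e := Int
step 2: unify c ~ d  [subst: {e:=Int} | 1 pending]
  bind c := d
step 3: unify f ~ Bool  [subst: {e:=Int, c:=d} | 0 pending]
  bind f := Bool

Answer: c:=d e:=Int f:=Bool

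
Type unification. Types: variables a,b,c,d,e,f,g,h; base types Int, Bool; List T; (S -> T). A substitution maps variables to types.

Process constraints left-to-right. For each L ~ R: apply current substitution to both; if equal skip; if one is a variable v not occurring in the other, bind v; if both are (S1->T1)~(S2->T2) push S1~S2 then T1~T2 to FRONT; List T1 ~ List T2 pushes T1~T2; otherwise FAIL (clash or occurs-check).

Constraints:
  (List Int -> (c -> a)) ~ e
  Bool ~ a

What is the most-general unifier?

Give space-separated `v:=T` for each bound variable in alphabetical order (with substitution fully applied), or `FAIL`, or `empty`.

step 1: unify (List Int -> (c -> a)) ~ e  [subst: {-} | 1 pending]
  bind e := (List Int -> (c -> a))
step 2: unify Bool ~ a  [subst: {e:=(List Int -> (c -> a))} | 0 pending]
  bind a := Bool

Answer: a:=Bool e:=(List Int -> (c -> Bool))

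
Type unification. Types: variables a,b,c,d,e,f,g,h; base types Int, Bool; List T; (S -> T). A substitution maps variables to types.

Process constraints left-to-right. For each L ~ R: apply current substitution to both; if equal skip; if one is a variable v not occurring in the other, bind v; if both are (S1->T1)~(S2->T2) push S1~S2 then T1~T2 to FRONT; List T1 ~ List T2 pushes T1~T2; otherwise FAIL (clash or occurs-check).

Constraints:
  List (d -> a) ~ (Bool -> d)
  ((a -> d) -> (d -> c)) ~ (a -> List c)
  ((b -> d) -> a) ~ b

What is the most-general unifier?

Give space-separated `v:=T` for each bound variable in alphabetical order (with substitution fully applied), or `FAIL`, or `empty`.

step 1: unify List (d -> a) ~ (Bool -> d)  [subst: {-} | 2 pending]
  clash: List (d -> a) vs (Bool -> d)

Answer: FAIL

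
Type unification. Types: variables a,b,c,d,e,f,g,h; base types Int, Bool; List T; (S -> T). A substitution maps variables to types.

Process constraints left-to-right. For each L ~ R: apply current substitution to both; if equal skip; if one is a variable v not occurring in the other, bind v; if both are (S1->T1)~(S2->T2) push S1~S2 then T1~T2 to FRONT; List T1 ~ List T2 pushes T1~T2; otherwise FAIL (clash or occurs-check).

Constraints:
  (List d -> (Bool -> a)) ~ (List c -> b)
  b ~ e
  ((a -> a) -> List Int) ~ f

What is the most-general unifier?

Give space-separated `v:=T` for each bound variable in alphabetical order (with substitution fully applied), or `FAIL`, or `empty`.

Answer: b:=(Bool -> a) d:=c e:=(Bool -> a) f:=((a -> a) -> List Int)

Derivation:
step 1: unify (List d -> (Bool -> a)) ~ (List c -> b)  [subst: {-} | 2 pending]
  -> decompose arrow: push List d~List c, (Bool -> a)~b
step 2: unify List d ~ List c  [subst: {-} | 3 pending]
  -> decompose List: push d~c
step 3: unify d ~ c  [subst: {-} | 3 pending]
  bind d := c
step 4: unify (Bool -> a) ~ b  [subst: {d:=c} | 2 pending]
  bind b := (Bool -> a)
step 5: unify (Bool -> a) ~ e  [subst: {d:=c, b:=(Bool -> a)} | 1 pending]
  bind e := (Bool -> a)
step 6: unify ((a -> a) -> List Int) ~ f  [subst: {d:=c, b:=(Bool -> a), e:=(Bool -> a)} | 0 pending]
  bind f := ((a -> a) -> List Int)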